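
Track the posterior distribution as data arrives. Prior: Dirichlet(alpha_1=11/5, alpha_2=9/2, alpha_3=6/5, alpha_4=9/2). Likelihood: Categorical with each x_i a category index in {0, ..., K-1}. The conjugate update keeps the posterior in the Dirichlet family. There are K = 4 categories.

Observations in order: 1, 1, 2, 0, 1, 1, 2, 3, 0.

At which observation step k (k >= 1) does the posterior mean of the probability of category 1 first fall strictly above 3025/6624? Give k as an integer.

k = 6

obs 1: x=1 → posterior Dirichlet(11/5, 11/2, 6/5, 9/2)
obs 2: x=1 → posterior Dirichlet(11/5, 13/2, 6/5, 9/2)
obs 3: x=2 → posterior Dirichlet(11/5, 13/2, 11/5, 9/2)
obs 4: x=0 → posterior Dirichlet(16/5, 13/2, 11/5, 9/2)
obs 5: x=1 → posterior Dirichlet(16/5, 15/2, 11/5, 9/2)
obs 6: x=1 → posterior Dirichlet(16/5, 17/2, 11/5, 9/2)
obs 7: x=2 → posterior Dirichlet(16/5, 17/2, 16/5, 9/2)
obs 8: x=3 → posterior Dirichlet(16/5, 17/2, 16/5, 11/2)
obs 9: x=0 → posterior Dirichlet(21/5, 17/2, 16/5, 11/2)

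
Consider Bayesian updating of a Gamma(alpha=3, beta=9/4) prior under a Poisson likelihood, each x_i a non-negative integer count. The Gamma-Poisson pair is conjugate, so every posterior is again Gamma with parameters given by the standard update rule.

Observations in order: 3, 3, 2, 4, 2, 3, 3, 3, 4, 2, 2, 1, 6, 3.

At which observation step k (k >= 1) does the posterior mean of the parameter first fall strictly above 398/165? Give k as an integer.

obs 1: x=3 → posterior Gamma(6, 13/4)
obs 2: x=3 → posterior Gamma(9, 17/4)
obs 3: x=2 → posterior Gamma(11, 21/4)
obs 4: x=4 → posterior Gamma(15, 25/4)
obs 5: x=2 → posterior Gamma(17, 29/4)
obs 6: x=3 → posterior Gamma(20, 33/4)
obs 7: x=3 → posterior Gamma(23, 37/4)
obs 8: x=3 → posterior Gamma(26, 41/4)
obs 9: x=4 → posterior Gamma(30, 45/4)
obs 10: x=2 → posterior Gamma(32, 49/4)
obs 11: x=2 → posterior Gamma(34, 53/4)
obs 12: x=1 → posterior Gamma(35, 57/4)
obs 13: x=6 → posterior Gamma(41, 61/4)
obs 14: x=3 → posterior Gamma(44, 65/4)

k = 6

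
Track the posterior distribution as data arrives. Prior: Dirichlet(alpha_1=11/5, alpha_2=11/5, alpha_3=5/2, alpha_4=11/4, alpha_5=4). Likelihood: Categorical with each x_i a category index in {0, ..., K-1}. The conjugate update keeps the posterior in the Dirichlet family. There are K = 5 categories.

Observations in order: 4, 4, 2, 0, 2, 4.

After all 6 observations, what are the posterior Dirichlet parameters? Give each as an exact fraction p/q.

alpha_1=16/5, alpha_2=11/5, alpha_3=9/2, alpha_4=11/4, alpha_5=7

obs 1: x=4 → posterior Dirichlet(11/5, 11/5, 5/2, 11/4, 5)
obs 2: x=4 → posterior Dirichlet(11/5, 11/5, 5/2, 11/4, 6)
obs 3: x=2 → posterior Dirichlet(11/5, 11/5, 7/2, 11/4, 6)
obs 4: x=0 → posterior Dirichlet(16/5, 11/5, 7/2, 11/4, 6)
obs 5: x=2 → posterior Dirichlet(16/5, 11/5, 9/2, 11/4, 6)
obs 6: x=4 → posterior Dirichlet(16/5, 11/5, 9/2, 11/4, 7)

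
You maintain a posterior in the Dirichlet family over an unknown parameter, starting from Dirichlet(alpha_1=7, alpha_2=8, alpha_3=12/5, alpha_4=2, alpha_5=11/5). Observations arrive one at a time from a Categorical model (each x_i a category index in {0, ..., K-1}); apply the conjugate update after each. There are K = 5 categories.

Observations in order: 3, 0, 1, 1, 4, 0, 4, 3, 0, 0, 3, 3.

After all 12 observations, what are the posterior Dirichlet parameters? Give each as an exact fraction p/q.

obs 1: x=3 → posterior Dirichlet(7, 8, 12/5, 3, 11/5)
obs 2: x=0 → posterior Dirichlet(8, 8, 12/5, 3, 11/5)
obs 3: x=1 → posterior Dirichlet(8, 9, 12/5, 3, 11/5)
obs 4: x=1 → posterior Dirichlet(8, 10, 12/5, 3, 11/5)
obs 5: x=4 → posterior Dirichlet(8, 10, 12/5, 3, 16/5)
obs 6: x=0 → posterior Dirichlet(9, 10, 12/5, 3, 16/5)
obs 7: x=4 → posterior Dirichlet(9, 10, 12/5, 3, 21/5)
obs 8: x=3 → posterior Dirichlet(9, 10, 12/5, 4, 21/5)
obs 9: x=0 → posterior Dirichlet(10, 10, 12/5, 4, 21/5)
obs 10: x=0 → posterior Dirichlet(11, 10, 12/5, 4, 21/5)
obs 11: x=3 → posterior Dirichlet(11, 10, 12/5, 5, 21/5)
obs 12: x=3 → posterior Dirichlet(11, 10, 12/5, 6, 21/5)

alpha_1=11, alpha_2=10, alpha_3=12/5, alpha_4=6, alpha_5=21/5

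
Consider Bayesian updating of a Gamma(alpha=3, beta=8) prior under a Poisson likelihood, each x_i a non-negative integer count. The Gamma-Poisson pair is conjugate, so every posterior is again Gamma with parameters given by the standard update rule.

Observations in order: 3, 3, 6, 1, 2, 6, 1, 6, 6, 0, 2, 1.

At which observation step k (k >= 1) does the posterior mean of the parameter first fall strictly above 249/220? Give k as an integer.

k = 3

obs 1: x=3 → posterior Gamma(6, 9)
obs 2: x=3 → posterior Gamma(9, 10)
obs 3: x=6 → posterior Gamma(15, 11)
obs 4: x=1 → posterior Gamma(16, 12)
obs 5: x=2 → posterior Gamma(18, 13)
obs 6: x=6 → posterior Gamma(24, 14)
obs 7: x=1 → posterior Gamma(25, 15)
obs 8: x=6 → posterior Gamma(31, 16)
obs 9: x=6 → posterior Gamma(37, 17)
obs 10: x=0 → posterior Gamma(37, 18)
obs 11: x=2 → posterior Gamma(39, 19)
obs 12: x=1 → posterior Gamma(40, 20)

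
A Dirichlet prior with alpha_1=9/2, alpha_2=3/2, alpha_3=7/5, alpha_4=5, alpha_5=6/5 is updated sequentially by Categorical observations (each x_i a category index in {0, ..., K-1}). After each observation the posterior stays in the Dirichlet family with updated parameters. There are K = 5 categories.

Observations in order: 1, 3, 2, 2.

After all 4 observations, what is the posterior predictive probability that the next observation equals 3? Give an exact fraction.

15/44

obs 1: x=1 → posterior Dirichlet(9/2, 5/2, 7/5, 5, 6/5)
obs 2: x=3 → posterior Dirichlet(9/2, 5/2, 7/5, 6, 6/5)
obs 3: x=2 → posterior Dirichlet(9/2, 5/2, 12/5, 6, 6/5)
obs 4: x=2 → posterior Dirichlet(9/2, 5/2, 17/5, 6, 6/5)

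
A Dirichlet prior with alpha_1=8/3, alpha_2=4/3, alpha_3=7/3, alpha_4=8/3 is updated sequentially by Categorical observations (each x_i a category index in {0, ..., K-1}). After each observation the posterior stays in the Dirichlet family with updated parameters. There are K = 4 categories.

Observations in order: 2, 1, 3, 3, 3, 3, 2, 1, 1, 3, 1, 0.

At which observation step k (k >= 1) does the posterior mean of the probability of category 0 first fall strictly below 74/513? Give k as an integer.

k = 10

obs 1: x=2 → posterior Dirichlet(8/3, 4/3, 10/3, 8/3)
obs 2: x=1 → posterior Dirichlet(8/3, 7/3, 10/3, 8/3)
obs 3: x=3 → posterior Dirichlet(8/3, 7/3, 10/3, 11/3)
obs 4: x=3 → posterior Dirichlet(8/3, 7/3, 10/3, 14/3)
obs 5: x=3 → posterior Dirichlet(8/3, 7/3, 10/3, 17/3)
obs 6: x=3 → posterior Dirichlet(8/3, 7/3, 10/3, 20/3)
obs 7: x=2 → posterior Dirichlet(8/3, 7/3, 13/3, 20/3)
obs 8: x=1 → posterior Dirichlet(8/3, 10/3, 13/3, 20/3)
obs 9: x=1 → posterior Dirichlet(8/3, 13/3, 13/3, 20/3)
obs 10: x=3 → posterior Dirichlet(8/3, 13/3, 13/3, 23/3)
obs 11: x=1 → posterior Dirichlet(8/3, 16/3, 13/3, 23/3)
obs 12: x=0 → posterior Dirichlet(11/3, 16/3, 13/3, 23/3)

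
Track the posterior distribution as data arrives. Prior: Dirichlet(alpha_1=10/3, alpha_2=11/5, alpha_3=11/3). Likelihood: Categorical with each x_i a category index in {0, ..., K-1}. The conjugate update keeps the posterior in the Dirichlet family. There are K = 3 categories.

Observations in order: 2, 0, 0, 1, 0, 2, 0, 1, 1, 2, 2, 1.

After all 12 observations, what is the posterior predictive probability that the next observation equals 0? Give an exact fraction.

55/159

obs 1: x=2 → posterior Dirichlet(10/3, 11/5, 14/3)
obs 2: x=0 → posterior Dirichlet(13/3, 11/5, 14/3)
obs 3: x=0 → posterior Dirichlet(16/3, 11/5, 14/3)
obs 4: x=1 → posterior Dirichlet(16/3, 16/5, 14/3)
obs 5: x=0 → posterior Dirichlet(19/3, 16/5, 14/3)
obs 6: x=2 → posterior Dirichlet(19/3, 16/5, 17/3)
obs 7: x=0 → posterior Dirichlet(22/3, 16/5, 17/3)
obs 8: x=1 → posterior Dirichlet(22/3, 21/5, 17/3)
obs 9: x=1 → posterior Dirichlet(22/3, 26/5, 17/3)
obs 10: x=2 → posterior Dirichlet(22/3, 26/5, 20/3)
obs 11: x=2 → posterior Dirichlet(22/3, 26/5, 23/3)
obs 12: x=1 → posterior Dirichlet(22/3, 31/5, 23/3)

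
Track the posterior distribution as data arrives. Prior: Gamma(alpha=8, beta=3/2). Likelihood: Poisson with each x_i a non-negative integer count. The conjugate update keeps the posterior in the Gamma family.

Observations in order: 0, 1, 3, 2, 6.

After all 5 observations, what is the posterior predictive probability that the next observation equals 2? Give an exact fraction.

obs 1: x=0 → posterior Gamma(8, 5/2)
obs 2: x=1 → posterior Gamma(9, 7/2)
obs 3: x=3 → posterior Gamma(12, 9/2)
obs 4: x=2 → posterior Gamma(14, 11/2)
obs 5: x=6 → posterior Gamma(20, 13/2)

1064277971393324768572856/4987885095119476318359375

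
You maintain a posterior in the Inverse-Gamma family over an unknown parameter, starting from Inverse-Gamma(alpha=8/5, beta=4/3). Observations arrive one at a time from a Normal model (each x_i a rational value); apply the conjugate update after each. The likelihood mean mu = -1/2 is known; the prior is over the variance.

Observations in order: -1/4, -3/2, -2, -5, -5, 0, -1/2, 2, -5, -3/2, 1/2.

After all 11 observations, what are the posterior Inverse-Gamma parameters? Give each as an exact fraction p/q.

obs 1: x=-1/4 → posterior Inverse-Gamma(21/10, 131/96)
obs 2: x=-3/2 → posterior Inverse-Gamma(13/5, 179/96)
obs 3: x=-2 → posterior Inverse-Gamma(31/10, 287/96)
obs 4: x=-5 → posterior Inverse-Gamma(18/5, 1259/96)
obs 5: x=-5 → posterior Inverse-Gamma(41/10, 2231/96)
obs 6: x=0 → posterior Inverse-Gamma(23/5, 2243/96)
obs 7: x=-1/2 → posterior Inverse-Gamma(51/10, 2243/96)
obs 8: x=2 → posterior Inverse-Gamma(28/5, 2543/96)
obs 9: x=-5 → posterior Inverse-Gamma(61/10, 3515/96)
obs 10: x=-3/2 → posterior Inverse-Gamma(33/5, 3563/96)
obs 11: x=1/2 → posterior Inverse-Gamma(71/10, 3611/96)

alpha=71/10, beta=3611/96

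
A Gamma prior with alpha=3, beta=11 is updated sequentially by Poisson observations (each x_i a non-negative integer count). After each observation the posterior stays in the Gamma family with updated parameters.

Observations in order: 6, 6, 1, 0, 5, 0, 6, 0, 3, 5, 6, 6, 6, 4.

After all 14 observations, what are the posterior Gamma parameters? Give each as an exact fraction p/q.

obs 1: x=6 → posterior Gamma(9, 12)
obs 2: x=6 → posterior Gamma(15, 13)
obs 3: x=1 → posterior Gamma(16, 14)
obs 4: x=0 → posterior Gamma(16, 15)
obs 5: x=5 → posterior Gamma(21, 16)
obs 6: x=0 → posterior Gamma(21, 17)
obs 7: x=6 → posterior Gamma(27, 18)
obs 8: x=0 → posterior Gamma(27, 19)
obs 9: x=3 → posterior Gamma(30, 20)
obs 10: x=5 → posterior Gamma(35, 21)
obs 11: x=6 → posterior Gamma(41, 22)
obs 12: x=6 → posterior Gamma(47, 23)
obs 13: x=6 → posterior Gamma(53, 24)
obs 14: x=4 → posterior Gamma(57, 25)

alpha=57, beta=25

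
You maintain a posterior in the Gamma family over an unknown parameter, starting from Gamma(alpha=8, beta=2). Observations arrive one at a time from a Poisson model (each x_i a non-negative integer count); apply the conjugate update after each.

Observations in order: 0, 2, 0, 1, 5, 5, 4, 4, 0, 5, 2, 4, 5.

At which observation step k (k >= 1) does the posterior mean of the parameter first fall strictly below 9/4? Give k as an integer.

obs 1: x=0 → posterior Gamma(8, 3)
obs 2: x=2 → posterior Gamma(10, 4)
obs 3: x=0 → posterior Gamma(10, 5)
obs 4: x=1 → posterior Gamma(11, 6)
obs 5: x=5 → posterior Gamma(16, 7)
obs 6: x=5 → posterior Gamma(21, 8)
obs 7: x=4 → posterior Gamma(25, 9)
obs 8: x=4 → posterior Gamma(29, 10)
obs 9: x=0 → posterior Gamma(29, 11)
obs 10: x=5 → posterior Gamma(34, 12)
obs 11: x=2 → posterior Gamma(36, 13)
obs 12: x=4 → posterior Gamma(40, 14)
obs 13: x=5 → posterior Gamma(45, 15)

k = 3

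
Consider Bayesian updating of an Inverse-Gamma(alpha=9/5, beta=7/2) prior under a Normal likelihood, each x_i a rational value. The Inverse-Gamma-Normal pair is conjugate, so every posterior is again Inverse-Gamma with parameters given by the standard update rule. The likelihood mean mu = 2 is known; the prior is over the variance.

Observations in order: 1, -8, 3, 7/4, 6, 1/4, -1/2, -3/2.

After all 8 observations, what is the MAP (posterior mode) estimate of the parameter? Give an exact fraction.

345/32

obs 1: x=1 → posterior Inverse-Gamma(23/10, 4)
obs 2: x=-8 → posterior Inverse-Gamma(14/5, 54)
obs 3: x=3 → posterior Inverse-Gamma(33/10, 109/2)
obs 4: x=7/4 → posterior Inverse-Gamma(19/5, 1745/32)
obs 5: x=6 → posterior Inverse-Gamma(43/10, 2001/32)
obs 6: x=1/4 → posterior Inverse-Gamma(24/5, 1025/16)
obs 7: x=-1/2 → posterior Inverse-Gamma(53/10, 1075/16)
obs 8: x=-3/2 → posterior Inverse-Gamma(29/5, 1173/16)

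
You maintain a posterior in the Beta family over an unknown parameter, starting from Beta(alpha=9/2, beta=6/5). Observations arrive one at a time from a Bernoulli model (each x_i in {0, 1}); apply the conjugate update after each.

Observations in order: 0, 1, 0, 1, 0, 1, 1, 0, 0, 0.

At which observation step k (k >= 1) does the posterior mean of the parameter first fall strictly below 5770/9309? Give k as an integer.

obs 1: x=0 → posterior Beta(9/2, 11/5)
obs 2: x=1 → posterior Beta(11/2, 11/5)
obs 3: x=0 → posterior Beta(11/2, 16/5)
obs 4: x=1 → posterior Beta(13/2, 16/5)
obs 5: x=0 → posterior Beta(13/2, 21/5)
obs 6: x=1 → posterior Beta(15/2, 21/5)
obs 7: x=1 → posterior Beta(17/2, 21/5)
obs 8: x=0 → posterior Beta(17/2, 26/5)
obs 9: x=0 → posterior Beta(17/2, 31/5)
obs 10: x=0 → posterior Beta(17/2, 36/5)

k = 5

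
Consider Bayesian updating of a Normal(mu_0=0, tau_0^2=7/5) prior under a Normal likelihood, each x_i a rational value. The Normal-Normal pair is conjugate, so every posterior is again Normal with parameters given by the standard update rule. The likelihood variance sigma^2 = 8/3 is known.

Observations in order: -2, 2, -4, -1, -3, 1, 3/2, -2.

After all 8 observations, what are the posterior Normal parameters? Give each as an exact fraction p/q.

obs 1: x=-2 → posterior Normal(-42/61, 56/61)
obs 2: x=2 → posterior Normal(0, 28/41)
obs 3: x=-4 → posterior Normal(-84/103, 56/103)
obs 4: x=-1 → posterior Normal(-105/124, 14/31)
obs 5: x=-3 → posterior Normal(-168/145, 56/145)
obs 6: x=1 → posterior Normal(-147/166, 28/83)
obs 7: x=3/2 → posterior Normal(-21/34, 56/187)
obs 8: x=-2 → posterior Normal(-315/416, 7/26)

mu_0=-315/416, tau_0^2=7/26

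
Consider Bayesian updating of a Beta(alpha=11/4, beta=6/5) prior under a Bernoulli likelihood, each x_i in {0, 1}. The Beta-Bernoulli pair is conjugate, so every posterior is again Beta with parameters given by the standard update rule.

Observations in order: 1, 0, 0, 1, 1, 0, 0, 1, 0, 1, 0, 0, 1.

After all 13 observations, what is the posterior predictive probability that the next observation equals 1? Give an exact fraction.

175/339

obs 1: x=1 → posterior Beta(15/4, 6/5)
obs 2: x=0 → posterior Beta(15/4, 11/5)
obs 3: x=0 → posterior Beta(15/4, 16/5)
obs 4: x=1 → posterior Beta(19/4, 16/5)
obs 5: x=1 → posterior Beta(23/4, 16/5)
obs 6: x=0 → posterior Beta(23/4, 21/5)
obs 7: x=0 → posterior Beta(23/4, 26/5)
obs 8: x=1 → posterior Beta(27/4, 26/5)
obs 9: x=0 → posterior Beta(27/4, 31/5)
obs 10: x=1 → posterior Beta(31/4, 31/5)
obs 11: x=0 → posterior Beta(31/4, 36/5)
obs 12: x=0 → posterior Beta(31/4, 41/5)
obs 13: x=1 → posterior Beta(35/4, 41/5)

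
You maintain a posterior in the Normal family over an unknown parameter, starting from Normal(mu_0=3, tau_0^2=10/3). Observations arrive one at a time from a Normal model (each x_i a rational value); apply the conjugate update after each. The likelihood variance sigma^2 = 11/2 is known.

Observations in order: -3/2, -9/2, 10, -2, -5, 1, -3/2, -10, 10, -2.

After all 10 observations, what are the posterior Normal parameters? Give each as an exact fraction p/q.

mu_0=-11/233, tau_0^2=110/233

obs 1: x=-3/2 → posterior Normal(69/53, 110/53)
obs 2: x=-9/2 → posterior Normal(-21/73, 110/73)
obs 3: x=10 → posterior Normal(179/93, 110/93)
obs 4: x=-2 → posterior Normal(139/113, 110/113)
obs 5: x=-5 → posterior Normal(39/133, 110/133)
obs 6: x=1 → posterior Normal(59/153, 110/153)
obs 7: x=-3/2 → posterior Normal(29/173, 110/173)
obs 8: x=-10 → posterior Normal(-171/193, 110/193)
obs 9: x=10 → posterior Normal(29/213, 110/213)
obs 10: x=-2 → posterior Normal(-11/233, 110/233)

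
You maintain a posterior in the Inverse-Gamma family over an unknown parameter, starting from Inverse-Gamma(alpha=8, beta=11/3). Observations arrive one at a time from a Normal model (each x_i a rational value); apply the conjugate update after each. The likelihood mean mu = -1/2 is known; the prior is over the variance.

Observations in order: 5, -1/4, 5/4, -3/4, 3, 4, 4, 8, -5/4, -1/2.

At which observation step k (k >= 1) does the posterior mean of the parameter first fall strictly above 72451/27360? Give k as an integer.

k = 5

obs 1: x=5 → posterior Inverse-Gamma(17/2, 451/24)
obs 2: x=-1/4 → posterior Inverse-Gamma(9, 1807/96)
obs 3: x=5/4 → posterior Inverse-Gamma(19/2, 977/48)
obs 4: x=-3/4 → posterior Inverse-Gamma(10, 1957/96)
obs 5: x=3 → posterior Inverse-Gamma(21/2, 2545/96)
obs 6: x=4 → posterior Inverse-Gamma(11, 3517/96)
obs 7: x=4 → posterior Inverse-Gamma(23/2, 4489/96)
obs 8: x=8 → posterior Inverse-Gamma(12, 7957/96)
obs 9: x=-5/4 → posterior Inverse-Gamma(25/2, 499/6)
obs 10: x=-1/2 → posterior Inverse-Gamma(13, 499/6)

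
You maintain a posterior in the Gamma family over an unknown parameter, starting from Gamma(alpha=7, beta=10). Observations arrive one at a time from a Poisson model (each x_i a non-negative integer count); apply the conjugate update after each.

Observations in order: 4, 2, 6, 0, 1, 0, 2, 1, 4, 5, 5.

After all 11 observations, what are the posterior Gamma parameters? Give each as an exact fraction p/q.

obs 1: x=4 → posterior Gamma(11, 11)
obs 2: x=2 → posterior Gamma(13, 12)
obs 3: x=6 → posterior Gamma(19, 13)
obs 4: x=0 → posterior Gamma(19, 14)
obs 5: x=1 → posterior Gamma(20, 15)
obs 6: x=0 → posterior Gamma(20, 16)
obs 7: x=2 → posterior Gamma(22, 17)
obs 8: x=1 → posterior Gamma(23, 18)
obs 9: x=4 → posterior Gamma(27, 19)
obs 10: x=5 → posterior Gamma(32, 20)
obs 11: x=5 → posterior Gamma(37, 21)

alpha=37, beta=21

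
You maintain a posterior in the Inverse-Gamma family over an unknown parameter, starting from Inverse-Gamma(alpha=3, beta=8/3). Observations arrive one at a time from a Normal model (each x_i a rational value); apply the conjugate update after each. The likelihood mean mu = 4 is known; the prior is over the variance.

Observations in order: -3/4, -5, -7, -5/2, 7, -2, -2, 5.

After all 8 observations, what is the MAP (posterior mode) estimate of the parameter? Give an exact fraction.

16999/768

obs 1: x=-3/4 → posterior Inverse-Gamma(7/2, 1339/96)
obs 2: x=-5 → posterior Inverse-Gamma(4, 5227/96)
obs 3: x=-7 → posterior Inverse-Gamma(9/2, 11035/96)
obs 4: x=-5/2 → posterior Inverse-Gamma(5, 13063/96)
obs 5: x=7 → posterior Inverse-Gamma(11/2, 13495/96)
obs 6: x=-2 → posterior Inverse-Gamma(6, 15223/96)
obs 7: x=-2 → posterior Inverse-Gamma(13/2, 16951/96)
obs 8: x=5 → posterior Inverse-Gamma(7, 16999/96)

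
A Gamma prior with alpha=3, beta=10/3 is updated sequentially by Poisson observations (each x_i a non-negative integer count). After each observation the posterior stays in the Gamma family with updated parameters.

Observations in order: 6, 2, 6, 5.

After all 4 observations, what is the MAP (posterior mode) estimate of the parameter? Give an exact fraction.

obs 1: x=6 → posterior Gamma(9, 13/3)
obs 2: x=2 → posterior Gamma(11, 16/3)
obs 3: x=6 → posterior Gamma(17, 19/3)
obs 4: x=5 → posterior Gamma(22, 22/3)

63/22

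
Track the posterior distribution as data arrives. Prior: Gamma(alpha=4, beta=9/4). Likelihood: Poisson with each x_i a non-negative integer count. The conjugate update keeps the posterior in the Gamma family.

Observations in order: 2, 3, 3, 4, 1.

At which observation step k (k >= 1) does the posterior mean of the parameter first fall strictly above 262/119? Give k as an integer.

k = 3

obs 1: x=2 → posterior Gamma(6, 13/4)
obs 2: x=3 → posterior Gamma(9, 17/4)
obs 3: x=3 → posterior Gamma(12, 21/4)
obs 4: x=4 → posterior Gamma(16, 25/4)
obs 5: x=1 → posterior Gamma(17, 29/4)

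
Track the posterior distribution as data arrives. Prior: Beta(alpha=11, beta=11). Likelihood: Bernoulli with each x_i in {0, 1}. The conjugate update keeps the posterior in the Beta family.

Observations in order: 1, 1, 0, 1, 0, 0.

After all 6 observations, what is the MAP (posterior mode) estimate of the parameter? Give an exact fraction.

1/2

obs 1: x=1 → posterior Beta(12, 11)
obs 2: x=1 → posterior Beta(13, 11)
obs 3: x=0 → posterior Beta(13, 12)
obs 4: x=1 → posterior Beta(14, 12)
obs 5: x=0 → posterior Beta(14, 13)
obs 6: x=0 → posterior Beta(14, 14)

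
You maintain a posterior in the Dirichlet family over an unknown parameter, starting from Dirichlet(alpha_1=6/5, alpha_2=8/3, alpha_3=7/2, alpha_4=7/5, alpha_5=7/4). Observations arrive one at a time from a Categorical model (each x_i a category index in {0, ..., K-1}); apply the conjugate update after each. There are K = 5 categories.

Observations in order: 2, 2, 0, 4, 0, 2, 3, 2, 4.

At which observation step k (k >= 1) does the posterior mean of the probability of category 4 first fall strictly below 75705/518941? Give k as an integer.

obs 1: x=2 → posterior Dirichlet(6/5, 8/3, 9/2, 7/5, 7/4)
obs 2: x=2 → posterior Dirichlet(6/5, 8/3, 11/2, 7/5, 7/4)
obs 3: x=0 → posterior Dirichlet(11/5, 8/3, 11/2, 7/5, 7/4)
obs 4: x=4 → posterior Dirichlet(11/5, 8/3, 11/2, 7/5, 11/4)
obs 5: x=0 → posterior Dirichlet(16/5, 8/3, 11/2, 7/5, 11/4)
obs 6: x=2 → posterior Dirichlet(16/5, 8/3, 13/2, 7/5, 11/4)
obs 7: x=3 → posterior Dirichlet(16/5, 8/3, 13/2, 12/5, 11/4)
obs 8: x=2 → posterior Dirichlet(16/5, 8/3, 15/2, 12/5, 11/4)
obs 9: x=4 → posterior Dirichlet(16/5, 8/3, 15/2, 12/5, 15/4)

k = 2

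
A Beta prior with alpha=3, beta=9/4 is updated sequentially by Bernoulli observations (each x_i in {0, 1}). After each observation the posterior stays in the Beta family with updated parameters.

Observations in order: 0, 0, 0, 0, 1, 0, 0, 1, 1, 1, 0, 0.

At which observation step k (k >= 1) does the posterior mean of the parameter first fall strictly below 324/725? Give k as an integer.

obs 1: x=0 → posterior Beta(3, 13/4)
obs 2: x=0 → posterior Beta(3, 17/4)
obs 3: x=0 → posterior Beta(3, 21/4)
obs 4: x=0 → posterior Beta(3, 25/4)
obs 5: x=1 → posterior Beta(4, 25/4)
obs 6: x=0 → posterior Beta(4, 29/4)
obs 7: x=0 → posterior Beta(4, 33/4)
obs 8: x=1 → posterior Beta(5, 33/4)
obs 9: x=1 → posterior Beta(6, 33/4)
obs 10: x=1 → posterior Beta(7, 33/4)
obs 11: x=0 → posterior Beta(7, 37/4)
obs 12: x=0 → posterior Beta(7, 41/4)

k = 2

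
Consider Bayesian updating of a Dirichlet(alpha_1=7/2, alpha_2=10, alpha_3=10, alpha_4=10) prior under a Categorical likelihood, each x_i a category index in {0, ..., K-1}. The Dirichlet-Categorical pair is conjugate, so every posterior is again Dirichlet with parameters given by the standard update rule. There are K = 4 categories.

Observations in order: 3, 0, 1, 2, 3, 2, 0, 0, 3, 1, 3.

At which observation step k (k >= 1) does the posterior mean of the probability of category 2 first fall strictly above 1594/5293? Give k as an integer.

k = 6

obs 1: x=3 → posterior Dirichlet(7/2, 10, 10, 11)
obs 2: x=0 → posterior Dirichlet(9/2, 10, 10, 11)
obs 3: x=1 → posterior Dirichlet(9/2, 11, 10, 11)
obs 4: x=2 → posterior Dirichlet(9/2, 11, 11, 11)
obs 5: x=3 → posterior Dirichlet(9/2, 11, 11, 12)
obs 6: x=2 → posterior Dirichlet(9/2, 11, 12, 12)
obs 7: x=0 → posterior Dirichlet(11/2, 11, 12, 12)
obs 8: x=0 → posterior Dirichlet(13/2, 11, 12, 12)
obs 9: x=3 → posterior Dirichlet(13/2, 11, 12, 13)
obs 10: x=1 → posterior Dirichlet(13/2, 12, 12, 13)
obs 11: x=3 → posterior Dirichlet(13/2, 12, 12, 14)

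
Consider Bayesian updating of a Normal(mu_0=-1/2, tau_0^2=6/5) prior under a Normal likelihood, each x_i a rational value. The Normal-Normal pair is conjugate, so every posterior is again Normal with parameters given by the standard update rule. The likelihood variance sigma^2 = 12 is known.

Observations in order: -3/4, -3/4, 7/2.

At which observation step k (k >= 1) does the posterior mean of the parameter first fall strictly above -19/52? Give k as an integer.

obs 1: x=-3/4 → posterior Normal(-23/44, 12/11)
obs 2: x=-3/4 → posterior Normal(-13/24, 1)
obs 3: x=7/2 → posterior Normal(-3/13, 12/13)

k = 3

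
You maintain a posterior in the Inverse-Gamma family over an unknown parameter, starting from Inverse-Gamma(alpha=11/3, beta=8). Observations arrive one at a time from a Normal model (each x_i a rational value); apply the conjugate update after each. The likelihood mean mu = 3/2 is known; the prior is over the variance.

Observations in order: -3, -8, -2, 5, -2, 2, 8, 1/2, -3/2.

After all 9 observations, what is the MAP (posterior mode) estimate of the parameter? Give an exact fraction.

obs 1: x=-3 → posterior Inverse-Gamma(25/6, 145/8)
obs 2: x=-8 → posterior Inverse-Gamma(14/3, 253/4)
obs 3: x=-2 → posterior Inverse-Gamma(31/6, 555/8)
obs 4: x=5 → posterior Inverse-Gamma(17/3, 151/2)
obs 5: x=-2 → posterior Inverse-Gamma(37/6, 653/8)
obs 6: x=2 → posterior Inverse-Gamma(20/3, 327/4)
obs 7: x=8 → posterior Inverse-Gamma(43/6, 823/8)
obs 8: x=1/2 → posterior Inverse-Gamma(23/3, 827/8)
obs 9: x=-3/2 → posterior Inverse-Gamma(49/6, 863/8)

2589/220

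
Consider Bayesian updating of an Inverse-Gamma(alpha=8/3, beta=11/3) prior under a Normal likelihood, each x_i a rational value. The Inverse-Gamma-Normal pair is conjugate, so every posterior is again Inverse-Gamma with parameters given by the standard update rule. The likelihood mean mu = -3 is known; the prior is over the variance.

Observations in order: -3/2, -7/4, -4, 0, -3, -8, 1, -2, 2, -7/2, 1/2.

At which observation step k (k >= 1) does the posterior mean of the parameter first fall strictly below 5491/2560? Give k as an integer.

obs 1: x=-3/2 → posterior Inverse-Gamma(19/6, 115/24)
obs 2: x=-7/4 → posterior Inverse-Gamma(11/3, 535/96)
obs 3: x=-4 → posterior Inverse-Gamma(25/6, 583/96)
obs 4: x=0 → posterior Inverse-Gamma(14/3, 1015/96)
obs 5: x=-3 → posterior Inverse-Gamma(31/6, 1015/96)
obs 6: x=-8 → posterior Inverse-Gamma(17/3, 2215/96)
obs 7: x=1 → posterior Inverse-Gamma(37/6, 2983/96)
obs 8: x=-2 → posterior Inverse-Gamma(20/3, 3031/96)
obs 9: x=2 → posterior Inverse-Gamma(43/6, 4231/96)
obs 10: x=-7/2 → posterior Inverse-Gamma(23/3, 4243/96)
obs 11: x=1/2 → posterior Inverse-Gamma(49/6, 4831/96)

k = 2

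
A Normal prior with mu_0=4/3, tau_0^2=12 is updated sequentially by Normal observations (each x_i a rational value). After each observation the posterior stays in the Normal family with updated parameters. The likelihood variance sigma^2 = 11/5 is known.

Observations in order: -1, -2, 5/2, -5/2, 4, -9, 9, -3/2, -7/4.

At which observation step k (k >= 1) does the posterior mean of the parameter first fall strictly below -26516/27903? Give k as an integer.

obs 1: x=-1 → posterior Normal(-136/213, 132/71)
obs 2: x=-2 → posterior Normal(-496/393, 132/131)
obs 3: x=5/2 → posterior Normal(-46/573, 132/191)
obs 4: x=-5/2 → posterior Normal(-496/753, 132/251)
obs 5: x=4 → posterior Normal(224/933, 132/311)
obs 6: x=-9 → posterior Normal(-1396/1113, 132/371)
obs 7: x=9 → posterior Normal(224/1293, 132/431)
obs 8: x=-3/2 → posterior Normal(-46/1473, 132/491)
obs 9: x=-7/4 → posterior Normal(-19/87, 132/551)

k = 2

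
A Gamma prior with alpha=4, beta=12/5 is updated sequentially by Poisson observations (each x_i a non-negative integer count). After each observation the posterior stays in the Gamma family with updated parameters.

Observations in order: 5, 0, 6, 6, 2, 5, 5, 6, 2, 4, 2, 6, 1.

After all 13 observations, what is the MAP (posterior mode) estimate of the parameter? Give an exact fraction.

obs 1: x=5 → posterior Gamma(9, 17/5)
obs 2: x=0 → posterior Gamma(9, 22/5)
obs 3: x=6 → posterior Gamma(15, 27/5)
obs 4: x=6 → posterior Gamma(21, 32/5)
obs 5: x=2 → posterior Gamma(23, 37/5)
obs 6: x=5 → posterior Gamma(28, 42/5)
obs 7: x=5 → posterior Gamma(33, 47/5)
obs 8: x=6 → posterior Gamma(39, 52/5)
obs 9: x=2 → posterior Gamma(41, 57/5)
obs 10: x=4 → posterior Gamma(45, 62/5)
obs 11: x=2 → posterior Gamma(47, 67/5)
obs 12: x=6 → posterior Gamma(53, 72/5)
obs 13: x=1 → posterior Gamma(54, 77/5)

265/77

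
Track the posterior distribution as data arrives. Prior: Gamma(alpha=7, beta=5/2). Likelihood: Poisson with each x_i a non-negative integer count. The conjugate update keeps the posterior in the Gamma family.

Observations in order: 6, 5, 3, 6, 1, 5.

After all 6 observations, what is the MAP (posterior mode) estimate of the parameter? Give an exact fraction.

obs 1: x=6 → posterior Gamma(13, 7/2)
obs 2: x=5 → posterior Gamma(18, 9/2)
obs 3: x=3 → posterior Gamma(21, 11/2)
obs 4: x=6 → posterior Gamma(27, 13/2)
obs 5: x=1 → posterior Gamma(28, 15/2)
obs 6: x=5 → posterior Gamma(33, 17/2)

64/17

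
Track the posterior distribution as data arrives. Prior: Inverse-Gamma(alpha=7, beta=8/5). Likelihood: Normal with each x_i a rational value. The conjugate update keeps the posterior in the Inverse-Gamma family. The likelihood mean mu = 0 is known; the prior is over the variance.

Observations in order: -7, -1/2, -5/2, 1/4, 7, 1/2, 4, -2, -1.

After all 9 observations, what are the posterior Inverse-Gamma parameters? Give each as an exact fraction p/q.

alpha=23/2, beta=10321/160

obs 1: x=-7 → posterior Inverse-Gamma(15/2, 261/10)
obs 2: x=-1/2 → posterior Inverse-Gamma(8, 1049/40)
obs 3: x=-5/2 → posterior Inverse-Gamma(17/2, 587/20)
obs 4: x=1/4 → posterior Inverse-Gamma(9, 4701/160)
obs 5: x=7 → posterior Inverse-Gamma(19/2, 8621/160)
obs 6: x=1/2 → posterior Inverse-Gamma(10, 8641/160)
obs 7: x=4 → posterior Inverse-Gamma(21/2, 9921/160)
obs 8: x=-2 → posterior Inverse-Gamma(11, 10241/160)
obs 9: x=-1 → posterior Inverse-Gamma(23/2, 10321/160)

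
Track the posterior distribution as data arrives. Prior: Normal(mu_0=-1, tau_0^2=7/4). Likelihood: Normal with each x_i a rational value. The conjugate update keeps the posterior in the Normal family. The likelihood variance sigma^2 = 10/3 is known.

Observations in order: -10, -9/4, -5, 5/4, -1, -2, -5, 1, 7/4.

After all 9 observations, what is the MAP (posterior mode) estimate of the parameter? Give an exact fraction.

obs 1: x=-10 → posterior Normal(-250/61, 70/61)
obs 2: x=-9/4 → posterior Normal(-29/8, 35/41)
obs 3: x=-5 → posterior Normal(-1609/412, 70/103)
obs 4: x=5/4 → posterior Normal(-94/31, 35/62)
obs 5: x=-1 → posterior Normal(-397/145, 14/29)
obs 6: x=-2 → posterior Normal(-439/166, 35/83)
obs 7: x=-5 → posterior Normal(-32/11, 70/187)
obs 8: x=1 → posterior Normal(-523/208, 35/104)
obs 9: x=7/4 → posterior Normal(-1945/916, 70/229)

-1945/916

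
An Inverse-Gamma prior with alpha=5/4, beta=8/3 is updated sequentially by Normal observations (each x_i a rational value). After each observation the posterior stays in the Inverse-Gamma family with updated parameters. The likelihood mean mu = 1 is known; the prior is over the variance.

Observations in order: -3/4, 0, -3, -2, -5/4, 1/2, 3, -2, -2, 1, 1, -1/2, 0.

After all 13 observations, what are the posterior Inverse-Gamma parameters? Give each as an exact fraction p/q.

alpha=31/4, beta=1559/48

obs 1: x=-3/4 → posterior Inverse-Gamma(7/4, 403/96)
obs 2: x=0 → posterior Inverse-Gamma(9/4, 451/96)
obs 3: x=-3 → posterior Inverse-Gamma(11/4, 1219/96)
obs 4: x=-2 → posterior Inverse-Gamma(13/4, 1651/96)
obs 5: x=-5/4 → posterior Inverse-Gamma(15/4, 947/48)
obs 6: x=1/2 → posterior Inverse-Gamma(17/4, 953/48)
obs 7: x=3 → posterior Inverse-Gamma(19/4, 1049/48)
obs 8: x=-2 → posterior Inverse-Gamma(21/4, 1265/48)
obs 9: x=-2 → posterior Inverse-Gamma(23/4, 1481/48)
obs 10: x=1 → posterior Inverse-Gamma(25/4, 1481/48)
obs 11: x=1 → posterior Inverse-Gamma(27/4, 1481/48)
obs 12: x=-1/2 → posterior Inverse-Gamma(29/4, 1535/48)
obs 13: x=0 → posterior Inverse-Gamma(31/4, 1559/48)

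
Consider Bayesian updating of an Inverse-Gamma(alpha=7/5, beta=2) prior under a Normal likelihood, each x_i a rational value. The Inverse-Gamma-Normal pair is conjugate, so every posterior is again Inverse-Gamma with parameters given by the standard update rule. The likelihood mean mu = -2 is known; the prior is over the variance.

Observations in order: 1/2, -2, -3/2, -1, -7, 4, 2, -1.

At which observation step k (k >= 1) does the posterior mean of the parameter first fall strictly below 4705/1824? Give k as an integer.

k = 4

obs 1: x=1/2 → posterior Inverse-Gamma(19/10, 41/8)
obs 2: x=-2 → posterior Inverse-Gamma(12/5, 41/8)
obs 3: x=-3/2 → posterior Inverse-Gamma(29/10, 21/4)
obs 4: x=-1 → posterior Inverse-Gamma(17/5, 23/4)
obs 5: x=-7 → posterior Inverse-Gamma(39/10, 73/4)
obs 6: x=4 → posterior Inverse-Gamma(22/5, 145/4)
obs 7: x=2 → posterior Inverse-Gamma(49/10, 177/4)
obs 8: x=-1 → posterior Inverse-Gamma(27/5, 179/4)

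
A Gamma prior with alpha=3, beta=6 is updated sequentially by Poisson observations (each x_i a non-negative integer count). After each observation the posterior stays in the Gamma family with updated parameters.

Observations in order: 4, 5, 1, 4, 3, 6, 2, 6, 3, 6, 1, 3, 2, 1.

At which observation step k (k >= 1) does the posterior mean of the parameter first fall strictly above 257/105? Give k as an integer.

obs 1: x=4 → posterior Gamma(7, 7)
obs 2: x=5 → posterior Gamma(12, 8)
obs 3: x=1 → posterior Gamma(13, 9)
obs 4: x=4 → posterior Gamma(17, 10)
obs 5: x=3 → posterior Gamma(20, 11)
obs 6: x=6 → posterior Gamma(26, 12)
obs 7: x=2 → posterior Gamma(28, 13)
obs 8: x=6 → posterior Gamma(34, 14)
obs 9: x=3 → posterior Gamma(37, 15)
obs 10: x=6 → posterior Gamma(43, 16)
obs 11: x=1 → posterior Gamma(44, 17)
obs 12: x=3 → posterior Gamma(47, 18)
obs 13: x=2 → posterior Gamma(49, 19)
obs 14: x=1 → posterior Gamma(50, 20)

k = 9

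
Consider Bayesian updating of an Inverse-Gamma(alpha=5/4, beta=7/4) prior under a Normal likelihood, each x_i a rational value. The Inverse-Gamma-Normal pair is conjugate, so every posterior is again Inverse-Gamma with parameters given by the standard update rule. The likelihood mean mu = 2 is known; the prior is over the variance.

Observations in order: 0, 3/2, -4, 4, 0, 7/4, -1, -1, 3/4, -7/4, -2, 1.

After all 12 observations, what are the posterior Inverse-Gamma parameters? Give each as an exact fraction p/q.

alpha=29/4, beta=1639/32

obs 1: x=0 → posterior Inverse-Gamma(7/4, 15/4)
obs 2: x=3/2 → posterior Inverse-Gamma(9/4, 31/8)
obs 3: x=-4 → posterior Inverse-Gamma(11/4, 175/8)
obs 4: x=4 → posterior Inverse-Gamma(13/4, 191/8)
obs 5: x=0 → posterior Inverse-Gamma(15/4, 207/8)
obs 6: x=7/4 → posterior Inverse-Gamma(17/4, 829/32)
obs 7: x=-1 → posterior Inverse-Gamma(19/4, 973/32)
obs 8: x=-1 → posterior Inverse-Gamma(21/4, 1117/32)
obs 9: x=3/4 → posterior Inverse-Gamma(23/4, 571/16)
obs 10: x=-7/4 → posterior Inverse-Gamma(25/4, 1367/32)
obs 11: x=-2 → posterior Inverse-Gamma(27/4, 1623/32)
obs 12: x=1 → posterior Inverse-Gamma(29/4, 1639/32)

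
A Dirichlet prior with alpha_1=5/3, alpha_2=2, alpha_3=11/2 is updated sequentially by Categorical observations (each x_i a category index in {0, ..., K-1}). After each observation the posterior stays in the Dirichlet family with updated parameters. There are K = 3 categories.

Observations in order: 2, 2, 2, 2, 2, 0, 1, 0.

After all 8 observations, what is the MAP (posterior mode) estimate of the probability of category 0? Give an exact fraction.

obs 1: x=2 → posterior Dirichlet(5/3, 2, 13/2)
obs 2: x=2 → posterior Dirichlet(5/3, 2, 15/2)
obs 3: x=2 → posterior Dirichlet(5/3, 2, 17/2)
obs 4: x=2 → posterior Dirichlet(5/3, 2, 19/2)
obs 5: x=2 → posterior Dirichlet(5/3, 2, 21/2)
obs 6: x=0 → posterior Dirichlet(8/3, 2, 21/2)
obs 7: x=1 → posterior Dirichlet(8/3, 3, 21/2)
obs 8: x=0 → posterior Dirichlet(11/3, 3, 21/2)

16/85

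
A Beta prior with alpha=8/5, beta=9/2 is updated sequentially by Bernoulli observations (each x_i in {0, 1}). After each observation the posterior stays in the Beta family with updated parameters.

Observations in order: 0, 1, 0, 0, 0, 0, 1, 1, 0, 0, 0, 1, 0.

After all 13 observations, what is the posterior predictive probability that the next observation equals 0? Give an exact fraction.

135/191

obs 1: x=0 → posterior Beta(8/5, 11/2)
obs 2: x=1 → posterior Beta(13/5, 11/2)
obs 3: x=0 → posterior Beta(13/5, 13/2)
obs 4: x=0 → posterior Beta(13/5, 15/2)
obs 5: x=0 → posterior Beta(13/5, 17/2)
obs 6: x=0 → posterior Beta(13/5, 19/2)
obs 7: x=1 → posterior Beta(18/5, 19/2)
obs 8: x=1 → posterior Beta(23/5, 19/2)
obs 9: x=0 → posterior Beta(23/5, 21/2)
obs 10: x=0 → posterior Beta(23/5, 23/2)
obs 11: x=0 → posterior Beta(23/5, 25/2)
obs 12: x=1 → posterior Beta(28/5, 25/2)
obs 13: x=0 → posterior Beta(28/5, 27/2)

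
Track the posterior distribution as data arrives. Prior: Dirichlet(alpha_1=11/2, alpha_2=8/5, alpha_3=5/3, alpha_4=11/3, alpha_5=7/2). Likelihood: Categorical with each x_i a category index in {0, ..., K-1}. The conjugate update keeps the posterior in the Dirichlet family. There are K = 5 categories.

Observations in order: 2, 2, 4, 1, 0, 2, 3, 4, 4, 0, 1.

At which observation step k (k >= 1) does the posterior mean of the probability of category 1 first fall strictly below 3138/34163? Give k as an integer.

obs 1: x=2 → posterior Dirichlet(11/2, 8/5, 8/3, 11/3, 7/2)
obs 2: x=2 → posterior Dirichlet(11/2, 8/5, 11/3, 11/3, 7/2)
obs 3: x=4 → posterior Dirichlet(11/2, 8/5, 11/3, 11/3, 9/2)
obs 4: x=1 → posterior Dirichlet(11/2, 13/5, 11/3, 11/3, 9/2)
obs 5: x=0 → posterior Dirichlet(13/2, 13/5, 11/3, 11/3, 9/2)
obs 6: x=2 → posterior Dirichlet(13/2, 13/5, 14/3, 11/3, 9/2)
obs 7: x=3 → posterior Dirichlet(13/2, 13/5, 14/3, 14/3, 9/2)
obs 8: x=4 → posterior Dirichlet(13/2, 13/5, 14/3, 14/3, 11/2)
obs 9: x=4 → posterior Dirichlet(13/2, 13/5, 14/3, 14/3, 13/2)
obs 10: x=0 → posterior Dirichlet(15/2, 13/5, 14/3, 14/3, 13/2)
obs 11: x=1 → posterior Dirichlet(15/2, 18/5, 14/3, 14/3, 13/2)

k = 2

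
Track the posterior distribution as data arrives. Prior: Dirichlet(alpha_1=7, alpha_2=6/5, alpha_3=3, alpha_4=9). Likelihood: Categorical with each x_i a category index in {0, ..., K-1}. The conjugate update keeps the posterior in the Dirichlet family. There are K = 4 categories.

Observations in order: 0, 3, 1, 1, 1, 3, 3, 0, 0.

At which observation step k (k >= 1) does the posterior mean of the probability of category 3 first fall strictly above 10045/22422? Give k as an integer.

obs 1: x=0 → posterior Dirichlet(8, 6/5, 3, 9)
obs 2: x=3 → posterior Dirichlet(8, 6/5, 3, 10)
obs 3: x=1 → posterior Dirichlet(8, 11/5, 3, 10)
obs 4: x=1 → posterior Dirichlet(8, 16/5, 3, 10)
obs 5: x=1 → posterior Dirichlet(8, 21/5, 3, 10)
obs 6: x=3 → posterior Dirichlet(8, 21/5, 3, 11)
obs 7: x=3 → posterior Dirichlet(8, 21/5, 3, 12)
obs 8: x=0 → posterior Dirichlet(9, 21/5, 3, 12)
obs 9: x=0 → posterior Dirichlet(10, 21/5, 3, 12)

k = 2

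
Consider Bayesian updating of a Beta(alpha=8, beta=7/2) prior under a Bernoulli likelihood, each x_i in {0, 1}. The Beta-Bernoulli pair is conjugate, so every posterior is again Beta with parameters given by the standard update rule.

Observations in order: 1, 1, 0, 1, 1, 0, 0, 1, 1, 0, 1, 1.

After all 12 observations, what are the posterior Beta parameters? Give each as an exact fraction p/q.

alpha=16, beta=15/2

obs 1: x=1 → posterior Beta(9, 7/2)
obs 2: x=1 → posterior Beta(10, 7/2)
obs 3: x=0 → posterior Beta(10, 9/2)
obs 4: x=1 → posterior Beta(11, 9/2)
obs 5: x=1 → posterior Beta(12, 9/2)
obs 6: x=0 → posterior Beta(12, 11/2)
obs 7: x=0 → posterior Beta(12, 13/2)
obs 8: x=1 → posterior Beta(13, 13/2)
obs 9: x=1 → posterior Beta(14, 13/2)
obs 10: x=0 → posterior Beta(14, 15/2)
obs 11: x=1 → posterior Beta(15, 15/2)
obs 12: x=1 → posterior Beta(16, 15/2)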